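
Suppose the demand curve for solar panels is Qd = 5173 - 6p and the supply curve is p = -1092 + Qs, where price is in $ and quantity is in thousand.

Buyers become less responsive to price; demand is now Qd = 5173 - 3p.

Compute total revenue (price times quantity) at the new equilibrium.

2155023.0625

Before the shock: 5173 - 6p = p + 1092 ⇒ 4081 = 7p ⇒ p = 583, Q = 1675.
The shock moves the curves to Qd = 5173 - 3p and Qs = p + 1092.
Equate the new curves: 5173 - 3p = p + 1092, giving 4081 = 4p, p = 1020.25, Q = 2112.25.
New expenditure = 1020.25 × 2112.25 = 2155023.0625.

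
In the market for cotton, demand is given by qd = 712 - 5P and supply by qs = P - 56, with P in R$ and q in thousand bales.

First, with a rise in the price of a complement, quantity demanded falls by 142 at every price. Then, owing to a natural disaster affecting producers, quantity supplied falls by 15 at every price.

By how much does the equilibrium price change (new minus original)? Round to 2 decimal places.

Initially, 712 - 5P = P - 56, so 768 = 6P and P = 128, q = 72.
The new curves are qd = 570 - 5P (demand) and qs = P - 71 (supply).
Clearing the new market: 570 - 5P = P - 71, so P = 641/6 ≈ 106.8333 and q = 215/6 ≈ 35.8333.
ΔP = 106.8333 − 128 = -21.17.

-21.17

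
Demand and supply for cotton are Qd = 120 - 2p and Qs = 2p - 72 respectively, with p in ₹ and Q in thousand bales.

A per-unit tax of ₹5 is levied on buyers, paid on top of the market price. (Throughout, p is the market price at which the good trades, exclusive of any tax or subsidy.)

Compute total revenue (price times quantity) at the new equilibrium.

864.5

Original equilibrium: 120 - 2p = 2p - 72 gives 192 = 4p, so p = 48 and Q = 24.
Since buyers pay the price plus the tax, the effective demand curve becomes Qd = 110 - 2p.
Setting them equal: 110 - 2p = 2p - 72 → 182 = 4p, so p = 45.5 and Q = 19.
New expenditure = 45.5 × 19 = 864.5.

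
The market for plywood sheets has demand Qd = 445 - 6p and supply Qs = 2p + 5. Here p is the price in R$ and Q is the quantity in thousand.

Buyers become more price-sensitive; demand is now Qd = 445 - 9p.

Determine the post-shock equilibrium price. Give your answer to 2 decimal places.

40.00

Initially, 445 - 6p = 2p + 5, so 440 = 8p and p = 55, Q = 115.
The new curves are Qd = 445 - 9p (demand) and Qs = 2p + 5 (supply).
New equilibrium: 445 - 9p = 2p + 5 ⇒ 440 = 11p ⇒ p = 40, Q = 85.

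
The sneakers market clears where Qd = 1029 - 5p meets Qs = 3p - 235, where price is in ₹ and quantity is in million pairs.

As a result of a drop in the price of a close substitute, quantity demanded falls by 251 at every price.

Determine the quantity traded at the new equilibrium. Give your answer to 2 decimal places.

Original equilibrium: 1029 - 5p = 3p - 235 gives 1264 = 8p, so p = 158 and Q = 239.
After the shift, demand is Qd = 778 - 5p and supply is Qs = 3p - 235.
New equilibrium: 778 - 5p = 3p - 235 ⇒ 1013 = 8p ⇒ p = 126.625, Q = 144.875.

144.88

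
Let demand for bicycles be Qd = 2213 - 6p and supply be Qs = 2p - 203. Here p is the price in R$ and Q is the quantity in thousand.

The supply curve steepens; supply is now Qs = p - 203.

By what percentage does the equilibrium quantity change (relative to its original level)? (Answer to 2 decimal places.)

-64.55

Before the shock: 2213 - 6p = 2p - 203 ⇒ 2416 = 8p ⇒ p = 302, Q = 401.
The new curves are Qd = 2213 - 6p (demand) and Qs = p - 203 (supply).
Equate the new curves: 2213 - 6p = p - 203, giving 2416 = 7p, p = 2416/7 ≈ 345.1429, Q = 995/7 ≈ 142.1429.
%ΔQ = (142.1429 − 401) / 401 × 100 = -64.55%.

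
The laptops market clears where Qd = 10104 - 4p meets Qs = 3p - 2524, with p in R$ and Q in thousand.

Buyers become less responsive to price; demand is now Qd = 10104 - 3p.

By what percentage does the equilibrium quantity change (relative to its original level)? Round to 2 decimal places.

+31.23

Solve the original market: 10104 - 4p = 3p - 2524, hence p = 1804 and Q = 2888.
After the shift, demand is Qd = 10104 - 3p and supply is Qs = 3p - 2524.
Equate the new curves: 10104 - 3p = 3p - 2524, giving 12628 = 6p, p = 6314/3 ≈ 2104.6667, Q = 3790.
%ΔQ = (3790 − 2888) / 2888 × 100 = +31.23%.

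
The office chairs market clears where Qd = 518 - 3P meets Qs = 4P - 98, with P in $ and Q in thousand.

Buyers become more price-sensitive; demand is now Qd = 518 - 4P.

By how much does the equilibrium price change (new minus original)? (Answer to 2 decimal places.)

Solve the original market: 518 - 3P = 4P - 98, hence P = 88 and Q = 254.
With the change applied: demand Qd = 518 - 4P, supply Qs = 4P - 98.
Clearing the new market: 518 - 4P = 4P - 98, so P = 77 and Q = 210.
ΔP = 77 − 88 = -11.00.

-11.00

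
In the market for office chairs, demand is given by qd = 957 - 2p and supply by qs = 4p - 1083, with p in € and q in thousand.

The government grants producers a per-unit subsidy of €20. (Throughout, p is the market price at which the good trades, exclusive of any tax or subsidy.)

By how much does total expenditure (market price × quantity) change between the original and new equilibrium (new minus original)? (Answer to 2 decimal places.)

Solve the original market: 957 - 2p = 4p - 1083, hence p = 340 and q = 277.
Since sellers receive the price plus the subsidy, the effective supply curve becomes qs = 4p - 1003.
Setting them equal: 957 - 2p = 4p - 1003 → 1960 = 6p, so p = 980/3 ≈ 326.6667 and q = 911/3 ≈ 303.6667.
Expenditure moves from 340×277 = 94180 to 326.6667×303.6667 = 99197.7778; change = +5017.78.

+5017.78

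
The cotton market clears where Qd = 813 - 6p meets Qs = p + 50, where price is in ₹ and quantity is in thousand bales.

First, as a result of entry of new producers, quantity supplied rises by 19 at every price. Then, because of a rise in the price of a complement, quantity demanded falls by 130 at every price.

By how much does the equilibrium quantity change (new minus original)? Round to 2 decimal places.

Initially, 813 - 6p = p + 50, so 763 = 7p and p = 109, Q = 159.
The new curves are Qd = 683 - 6p (demand) and Qs = p + 69 (supply).
New equilibrium: 683 - 6p = p + 69 ⇒ 614 = 7p ⇒ p = 614/7 ≈ 87.7143, Q = 1097/7 ≈ 156.7143.
ΔQ = 156.7143 − 159 = -2.29.

-2.29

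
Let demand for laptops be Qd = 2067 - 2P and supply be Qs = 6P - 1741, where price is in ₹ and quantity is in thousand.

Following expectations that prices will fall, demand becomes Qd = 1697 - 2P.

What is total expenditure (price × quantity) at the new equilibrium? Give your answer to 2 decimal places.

359915.63

Solve the original market: 2067 - 2P = 6P - 1741, hence P = 476 and Q = 1115.
The shock moves the curves to Qd = 1697 - 2P and Qs = 6P - 1741.
Equate the new curves: 1697 - 2P = 6P - 1741, giving 3438 = 8P, P = 429.75, Q = 837.5.
New expenditure = 429.75 × 837.5 = 359915.63.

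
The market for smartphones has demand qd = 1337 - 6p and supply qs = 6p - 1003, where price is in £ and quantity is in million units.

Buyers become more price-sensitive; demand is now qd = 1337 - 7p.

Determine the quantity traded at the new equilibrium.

77

Solve the original market: 1337 - 6p = 6p - 1003, hence p = 195 and q = 167.
The shock moves the curves to qd = 1337 - 7p and qs = 6p - 1003.
Equate the new curves: 1337 - 7p = 6p - 1003, giving 2340 = 13p, p = 180, q = 77.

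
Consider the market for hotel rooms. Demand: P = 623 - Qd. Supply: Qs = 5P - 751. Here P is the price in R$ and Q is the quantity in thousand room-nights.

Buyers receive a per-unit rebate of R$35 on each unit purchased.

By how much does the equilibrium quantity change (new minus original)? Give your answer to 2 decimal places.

Original equilibrium: 623 - P = 5P - 751 gives 1374 = 6P, so P = 229 and Q = 394.
Since buyers' out-of-pocket price is the market price minus the rebate, the effective demand curve becomes Qd = 658 - P.
Equate the new curves: 658 - P = 5P - 751, giving 1409 = 6P, P = 1409/6 ≈ 234.8333, Q = 2539/6 ≈ 423.1667.
ΔQ = 423.1667 − 394 = +29.17.

+29.17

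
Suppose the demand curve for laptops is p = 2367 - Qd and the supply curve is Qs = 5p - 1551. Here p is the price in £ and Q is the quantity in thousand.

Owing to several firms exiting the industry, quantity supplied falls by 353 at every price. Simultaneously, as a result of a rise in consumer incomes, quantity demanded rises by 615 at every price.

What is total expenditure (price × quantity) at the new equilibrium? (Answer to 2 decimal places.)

1765203.22

Initially, 2367 - p = 5p - 1551, so 3918 = 6p and p = 653, Q = 1714.
With the change applied: demand Qd = 2982 - p, supply Qs = 5p - 1904.
Setting them equal: 2982 - p = 5p - 1904 → 4886 = 6p, so p = 2443/3 ≈ 814.3333 and Q = 6503/3 ≈ 2167.6667.
New expenditure = 814.3333 × 2167.6667 = 1765203.22.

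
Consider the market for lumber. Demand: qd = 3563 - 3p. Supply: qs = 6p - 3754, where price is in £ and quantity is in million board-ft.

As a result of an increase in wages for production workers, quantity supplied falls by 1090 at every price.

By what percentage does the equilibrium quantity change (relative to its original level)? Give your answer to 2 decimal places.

-32.33

Initially, 3563 - 3p = 6p - 3754, so 7317 = 9p and p = 813, q = 1124.
The new curves are qd = 3563 - 3p (demand) and qs = 6p - 4844 (supply).
Setting them equal: 3563 - 3p = 6p - 4844 → 8407 = 9p, so p = 8407/9 ≈ 934.1111 and q = 2282/3 ≈ 760.6667.
%Δq = (760.6667 − 1124) / 1124 × 100 = -32.33%.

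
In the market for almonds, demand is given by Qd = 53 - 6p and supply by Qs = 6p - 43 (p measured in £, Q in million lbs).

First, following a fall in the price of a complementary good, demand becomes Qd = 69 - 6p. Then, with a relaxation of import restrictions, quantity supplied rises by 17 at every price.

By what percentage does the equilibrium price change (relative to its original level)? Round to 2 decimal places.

-1.04

Original equilibrium: 53 - 6p = 6p - 43 gives 96 = 12p, so p = 8 and Q = 5.
With the change applied: demand Qd = 69 - 6p, supply Qs = 6p - 26.
Clearing the new market: 69 - 6p = 6p - 26, so p = 95/12 ≈ 7.9167 and Q = 21.5.
%Δp = (7.9167 − 8) / 8 × 100 = -1.04%.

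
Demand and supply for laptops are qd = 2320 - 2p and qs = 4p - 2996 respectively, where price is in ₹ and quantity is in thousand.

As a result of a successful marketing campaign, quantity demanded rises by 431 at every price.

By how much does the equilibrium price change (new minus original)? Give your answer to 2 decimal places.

+71.83

Original equilibrium: 2320 - 2p = 4p - 2996 gives 5316 = 6p, so p = 886 and q = 548.
The new curves are qd = 2751 - 2p (demand) and qs = 4p - 2996 (supply).
Equate the new curves: 2751 - 2p = 4p - 2996, giving 5747 = 6p, p = 5747/6 ≈ 957.8333, q = 2506/3 ≈ 835.3333.
Δp = 957.8333 − 886 = +71.83.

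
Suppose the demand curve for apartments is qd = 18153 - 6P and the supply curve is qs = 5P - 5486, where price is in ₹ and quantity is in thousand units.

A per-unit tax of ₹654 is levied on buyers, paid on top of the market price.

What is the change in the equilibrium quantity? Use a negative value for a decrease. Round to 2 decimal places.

Solve the original market: 18153 - 6P = 5P - 5486, hence P = 2149 and q = 5259.
Since buyers pay the price plus the tax, the effective demand curve becomes qd = 14229 - 6P.
Equate the new curves: 14229 - 6P = 5P - 5486, giving 19715 = 11P, P = 19715/11 ≈ 1792.2727, q = 38229/11 ≈ 3475.3636.
Δq = 3475.3636 − 5259 = -1783.64.

-1783.64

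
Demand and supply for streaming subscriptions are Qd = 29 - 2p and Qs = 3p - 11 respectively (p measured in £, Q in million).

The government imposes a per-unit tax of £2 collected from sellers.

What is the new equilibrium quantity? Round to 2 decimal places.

10.60

Original equilibrium: 29 - 2p = 3p - 11 gives 40 = 5p, so p = 8 and Q = 13.
Since sellers keep the price net of the tax, the effective supply curve becomes Qs = 3p - 17.
Equate the new curves: 29 - 2p = 3p - 17, giving 46 = 5p, p = 9.2, Q = 10.6.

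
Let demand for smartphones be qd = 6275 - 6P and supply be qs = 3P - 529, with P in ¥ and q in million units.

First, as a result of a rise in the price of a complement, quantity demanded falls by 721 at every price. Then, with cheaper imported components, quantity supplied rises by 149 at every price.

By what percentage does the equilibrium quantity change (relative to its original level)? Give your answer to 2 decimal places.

Before the shock: 6275 - 6P = 3P - 529 ⇒ 6804 = 9P ⇒ P = 756, q = 1739.
The new curves are qd = 5554 - 6P (demand) and qs = 3P - 380 (supply).
Setting them equal: 5554 - 6P = 3P - 380 → 5934 = 9P, so P = 1978/3 ≈ 659.3333 and q = 1598.
%Δq = (1598 − 1739) / 1739 × 100 = -8.11%.

-8.11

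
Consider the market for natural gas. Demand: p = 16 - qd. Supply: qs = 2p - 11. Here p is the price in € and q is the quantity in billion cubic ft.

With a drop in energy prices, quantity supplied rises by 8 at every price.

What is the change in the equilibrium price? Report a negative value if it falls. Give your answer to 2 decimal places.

-2.67

Before the shock: 16 - p = 2p - 11 ⇒ 27 = 3p ⇒ p = 9, q = 7.
The shock moves the curves to qd = 16 - p and qs = 2p - 3.
Equate the new curves: 16 - p = 2p - 3, giving 19 = 3p, p = 19/3 ≈ 6.3333, q = 29/3 ≈ 9.6667.
Δp = 6.3333 − 9 = -2.67.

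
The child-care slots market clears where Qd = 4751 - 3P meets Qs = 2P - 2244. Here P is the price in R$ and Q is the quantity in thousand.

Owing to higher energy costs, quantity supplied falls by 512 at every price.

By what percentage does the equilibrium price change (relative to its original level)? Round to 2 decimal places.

+7.32

Solve the original market: 4751 - 3P = 2P - 2244, hence P = 1399 and Q = 554.
The new curves are Qd = 4751 - 3P (demand) and Qs = 2P - 2756 (supply).
Setting them equal: 4751 - 3P = 2P - 2756 → 7507 = 5P, so P = 1501.4 and Q = 246.8.
%ΔP = (1501.4 − 1399) / 1399 × 100 = +7.32%.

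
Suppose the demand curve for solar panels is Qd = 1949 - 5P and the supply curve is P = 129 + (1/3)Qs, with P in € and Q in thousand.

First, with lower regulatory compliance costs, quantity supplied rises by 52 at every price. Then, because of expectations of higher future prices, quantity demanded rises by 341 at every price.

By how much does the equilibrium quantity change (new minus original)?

+160.375

Before the shock: 1949 - 5P = 3P - 387 ⇒ 2336 = 8P ⇒ P = 292, Q = 489.
After the shift, demand is Qd = 2290 - 5P and supply is Qs = 3P - 335.
Setting them equal: 2290 - 5P = 3P - 335 → 2625 = 8P, so P = 328.125 and Q = 649.375.
ΔQ = 649.375 − 489 = +160.375.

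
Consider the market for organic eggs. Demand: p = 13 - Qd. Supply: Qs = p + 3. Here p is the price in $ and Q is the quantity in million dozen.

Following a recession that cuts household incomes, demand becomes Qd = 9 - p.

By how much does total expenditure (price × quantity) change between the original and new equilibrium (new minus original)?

Solve the original market: 13 - p = p + 3, hence p = 5 and Q = 8.
The shock moves the curves to Qd = 9 - p and Qs = p + 3.
Setting them equal: 9 - p = p + 3 → 6 = 2p, so p = 3 and Q = 6.
Expenditure moves from 5×8 = 40 to 3×6 = 18; change = -22.

-22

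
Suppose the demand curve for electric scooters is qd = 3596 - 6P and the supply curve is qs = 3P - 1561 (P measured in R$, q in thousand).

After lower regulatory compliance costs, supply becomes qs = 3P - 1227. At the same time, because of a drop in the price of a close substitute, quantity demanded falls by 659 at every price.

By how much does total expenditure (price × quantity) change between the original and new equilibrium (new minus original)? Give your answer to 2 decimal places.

Before the shock: 3596 - 6P = 3P - 1561 ⇒ 5157 = 9P ⇒ P = 573, q = 158.
After the shift, demand is qd = 2937 - 6P and supply is qs = 3P - 1227.
Clearing the new market: 2937 - 6P = 3P - 1227, so P = 1388/3 ≈ 462.6667 and q = 161.
Expenditure moves from 573×158 = 90534 to 462.6667×161 = 74489.3333; change = -16044.67.

-16044.67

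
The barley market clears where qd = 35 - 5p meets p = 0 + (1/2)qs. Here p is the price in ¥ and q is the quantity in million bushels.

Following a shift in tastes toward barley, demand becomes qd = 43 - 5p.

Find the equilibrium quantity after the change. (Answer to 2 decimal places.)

Before the shock: 35 - 5p = 2p ⇒ 35 = 7p ⇒ p = 5, q = 10.
With the change applied: demand qd = 43 - 5p, supply qs = 2p.
New equilibrium: 43 - 5p = 2p ⇒ 43 = 7p ⇒ p = 43/7 ≈ 6.1429, q = 86/7 ≈ 12.2857.

12.29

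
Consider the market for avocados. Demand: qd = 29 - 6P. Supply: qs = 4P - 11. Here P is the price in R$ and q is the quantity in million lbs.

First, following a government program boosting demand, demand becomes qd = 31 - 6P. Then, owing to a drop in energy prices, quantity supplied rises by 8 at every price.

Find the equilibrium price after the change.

Before the shock: 29 - 6P = 4P - 11 ⇒ 40 = 10P ⇒ P = 4, q = 5.
After the shift, demand is qd = 31 - 6P and supply is qs = 4P - 3.
Clearing the new market: 31 - 6P = 4P - 3, so P = 3.4 and q = 10.6.

3.4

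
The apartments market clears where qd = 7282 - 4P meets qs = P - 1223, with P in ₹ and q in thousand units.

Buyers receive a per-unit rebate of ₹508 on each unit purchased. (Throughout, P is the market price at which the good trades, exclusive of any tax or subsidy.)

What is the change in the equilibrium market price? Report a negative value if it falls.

Initially, 7282 - 4P = P - 1223, so 8505 = 5P and P = 1701, q = 478.
Since buyers' out-of-pocket price is the market price minus the rebate, the effective demand curve becomes qd = 9314 - 4P.
Setting them equal: 9314 - 4P = P - 1223 → 10537 = 5P, so P = 2107.4 and q = 884.4.
ΔP = 2107.4 − 1701 = +406.4.

+406.4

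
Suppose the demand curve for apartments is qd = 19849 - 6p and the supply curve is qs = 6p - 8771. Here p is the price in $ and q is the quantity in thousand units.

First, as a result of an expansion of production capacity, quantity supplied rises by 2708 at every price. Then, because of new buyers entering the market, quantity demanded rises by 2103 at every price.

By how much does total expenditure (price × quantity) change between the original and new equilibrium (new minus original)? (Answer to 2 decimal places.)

+5336582.29

Original equilibrium: 19849 - 6p = 6p - 8771 gives 28620 = 12p, so p = 2385 and q = 5539.
The new curves are qd = 21952 - 6p (demand) and qs = 6p - 6063 (supply).
New equilibrium: 21952 - 6p = 6p - 6063 ⇒ 28015 = 12p ⇒ p = 28015/12 ≈ 2334.5833, q = 7944.5.
Expenditure moves from 2385×5539 = 13210515 to 2334.5833×7944.5 = 18547097.2917; change = +5336582.29.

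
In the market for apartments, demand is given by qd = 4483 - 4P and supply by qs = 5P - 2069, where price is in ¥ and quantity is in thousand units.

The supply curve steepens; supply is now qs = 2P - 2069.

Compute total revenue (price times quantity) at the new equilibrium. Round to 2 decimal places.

125580.00

Initially, 4483 - 4P = 5P - 2069, so 6552 = 9P and P = 728, q = 1571.
The new curves are qd = 4483 - 4P (demand) and qs = 2P - 2069 (supply).
Clearing the new market: 4483 - 4P = 2P - 2069, so P = 1092 and q = 115.
New expenditure = 1092 × 115 = 125580.00.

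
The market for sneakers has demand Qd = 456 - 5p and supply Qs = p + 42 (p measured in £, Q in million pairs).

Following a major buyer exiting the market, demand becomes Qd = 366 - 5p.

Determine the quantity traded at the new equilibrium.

96

Initially, 456 - 5p = p + 42, so 414 = 6p and p = 69, Q = 111.
The new curves are Qd = 366 - 5p (demand) and Qs = p + 42 (supply).
Clearing the new market: 366 - 5p = p + 42, so p = 54 and Q = 96.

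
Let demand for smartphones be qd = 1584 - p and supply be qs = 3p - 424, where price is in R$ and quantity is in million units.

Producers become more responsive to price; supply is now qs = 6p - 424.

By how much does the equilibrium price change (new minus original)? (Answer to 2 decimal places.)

-215.14

Solve the original market: 1584 - p = 3p - 424, hence p = 502 and q = 1082.
With the change applied: demand qd = 1584 - p, supply qs = 6p - 424.
Equate the new curves: 1584 - p = 6p - 424, giving 2008 = 7p, p = 2008/7 ≈ 286.8571, q = 9080/7 ≈ 1297.1429.
Δp = 286.8571 − 502 = -215.14.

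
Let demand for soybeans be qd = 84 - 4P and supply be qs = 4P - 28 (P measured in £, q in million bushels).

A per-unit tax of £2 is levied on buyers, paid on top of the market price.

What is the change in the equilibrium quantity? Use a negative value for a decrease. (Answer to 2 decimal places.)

Before the shock: 84 - 4P = 4P - 28 ⇒ 112 = 8P ⇒ P = 14, q = 28.
Since buyers pay the price plus the tax, the effective demand curve becomes qd = 76 - 4P.
New equilibrium: 76 - 4P = 4P - 28 ⇒ 104 = 8P ⇒ P = 13, q = 24.
Δq = 24 − 28 = -4.00.

-4.00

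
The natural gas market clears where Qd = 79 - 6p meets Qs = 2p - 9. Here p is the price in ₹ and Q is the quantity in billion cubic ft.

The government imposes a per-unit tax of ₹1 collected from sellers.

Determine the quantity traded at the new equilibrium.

Before the shock: 79 - 6p = 2p - 9 ⇒ 88 = 8p ⇒ p = 11, Q = 13.
Since sellers keep the price net of the tax, the effective supply curve becomes Qs = 2p - 11.
Equate the new curves: 79 - 6p = 2p - 11, giving 90 = 8p, p = 11.25, Q = 11.5.

11.5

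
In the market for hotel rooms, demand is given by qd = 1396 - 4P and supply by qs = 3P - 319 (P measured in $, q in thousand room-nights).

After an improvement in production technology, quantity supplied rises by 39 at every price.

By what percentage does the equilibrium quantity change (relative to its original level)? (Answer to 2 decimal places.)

+5.36

Solve the original market: 1396 - 4P = 3P - 319, hence P = 245 and q = 416.
The new curves are qd = 1396 - 4P (demand) and qs = 3P - 280 (supply).
Equate the new curves: 1396 - 4P = 3P - 280, giving 1676 = 7P, P = 1676/7 ≈ 239.4286, q = 3068/7 ≈ 438.2857.
%Δq = (438.2857 − 416) / 416 × 100 = +5.36%.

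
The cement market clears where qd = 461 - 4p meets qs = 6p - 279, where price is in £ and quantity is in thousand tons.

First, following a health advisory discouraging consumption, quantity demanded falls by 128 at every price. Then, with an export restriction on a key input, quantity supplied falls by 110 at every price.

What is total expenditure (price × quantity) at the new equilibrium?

Solve the original market: 461 - 4p = 6p - 279, hence p = 74 and q = 165.
The shock moves the curves to qd = 333 - 4p and qs = 6p - 389.
Setting them equal: 333 - 4p = 6p - 389 → 722 = 10p, so p = 72.2 and q = 44.2.
New expenditure = 72.2 × 44.2 = 3191.24.

3191.24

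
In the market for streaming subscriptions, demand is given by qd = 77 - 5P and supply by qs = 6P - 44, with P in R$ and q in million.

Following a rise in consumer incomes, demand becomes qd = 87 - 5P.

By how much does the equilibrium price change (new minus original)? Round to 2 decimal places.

Before the shock: 77 - 5P = 6P - 44 ⇒ 121 = 11P ⇒ P = 11, q = 22.
After the shift, demand is qd = 87 - 5P and supply is qs = 6P - 44.
New equilibrium: 87 - 5P = 6P - 44 ⇒ 131 = 11P ⇒ P = 131/11 ≈ 11.9091, q = 302/11 ≈ 27.4545.
ΔP = 11.9091 − 11 = +0.91.

+0.91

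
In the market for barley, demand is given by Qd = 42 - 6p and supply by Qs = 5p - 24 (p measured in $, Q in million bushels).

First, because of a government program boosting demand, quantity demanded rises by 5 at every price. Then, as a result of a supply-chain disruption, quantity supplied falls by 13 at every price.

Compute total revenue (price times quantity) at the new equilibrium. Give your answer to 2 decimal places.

9.02

Original equilibrium: 42 - 6p = 5p - 24 gives 66 = 11p, so p = 6 and Q = 6.
After the shift, demand is Qd = 47 - 6p and supply is Qs = 5p - 37.
Equate the new curves: 47 - 6p = 5p - 37, giving 84 = 11p, p = 84/11 ≈ 7.6364, Q = 13/11 ≈ 1.1818.
New expenditure = 7.6364 × 1.1818 = 9.02.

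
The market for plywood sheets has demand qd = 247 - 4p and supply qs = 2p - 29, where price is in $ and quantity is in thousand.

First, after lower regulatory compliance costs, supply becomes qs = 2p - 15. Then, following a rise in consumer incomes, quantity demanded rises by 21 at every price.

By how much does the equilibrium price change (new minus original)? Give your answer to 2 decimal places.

Before the shock: 247 - 4p = 2p - 29 ⇒ 276 = 6p ⇒ p = 46, q = 63.
The new curves are qd = 268 - 4p (demand) and qs = 2p - 15 (supply).
New equilibrium: 268 - 4p = 2p - 15 ⇒ 283 = 6p ⇒ p = 283/6 ≈ 47.1667, q = 238/3 ≈ 79.3333.
Δp = 47.1667 − 46 = +1.17.

+1.17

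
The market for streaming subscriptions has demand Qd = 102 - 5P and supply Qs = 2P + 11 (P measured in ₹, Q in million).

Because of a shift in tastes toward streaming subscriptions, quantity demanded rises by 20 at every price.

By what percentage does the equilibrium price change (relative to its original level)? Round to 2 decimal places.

+21.98

Solve the original market: 102 - 5P = 2P + 11, hence P = 13 and Q = 37.
After the shift, demand is Qd = 122 - 5P and supply is Qs = 2P + 11.
Clearing the new market: 122 - 5P = 2P + 11, so P = 111/7 ≈ 15.8571 and Q = 299/7 ≈ 42.7143.
%ΔP = (15.8571 − 13) / 13 × 100 = +21.98%.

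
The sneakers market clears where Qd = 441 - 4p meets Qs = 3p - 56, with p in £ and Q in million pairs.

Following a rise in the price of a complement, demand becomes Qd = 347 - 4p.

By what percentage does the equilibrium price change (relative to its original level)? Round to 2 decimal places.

Original equilibrium: 441 - 4p = 3p - 56 gives 497 = 7p, so p = 71 and Q = 157.
The new curves are Qd = 347 - 4p (demand) and Qs = 3p - 56 (supply).
Clearing the new market: 347 - 4p = 3p - 56, so p = 403/7 ≈ 57.5714 and Q = 817/7 ≈ 116.7143.
%Δp = (57.5714 − 71) / 71 × 100 = -18.91%.

-18.91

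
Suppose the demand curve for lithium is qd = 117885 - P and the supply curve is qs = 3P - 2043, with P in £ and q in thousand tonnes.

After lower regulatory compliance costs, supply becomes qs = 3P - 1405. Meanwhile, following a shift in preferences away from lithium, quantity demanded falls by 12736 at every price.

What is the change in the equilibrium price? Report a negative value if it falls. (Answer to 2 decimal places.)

Solve the original market: 117885 - P = 3P - 2043, hence P = 29982 and q = 87903.
With the change applied: demand qd = 105149 - P, supply qs = 3P - 1405.
Equate the new curves: 105149 - P = 3P - 1405, giving 106554 = 4P, P = 26638.5, q = 78510.5.
ΔP = 26638.5 − 29982 = -3343.50.

-3343.50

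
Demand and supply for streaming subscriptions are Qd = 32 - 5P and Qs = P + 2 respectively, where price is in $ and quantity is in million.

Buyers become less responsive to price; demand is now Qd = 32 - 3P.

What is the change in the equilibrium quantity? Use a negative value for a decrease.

+2.5

Solve the original market: 32 - 5P = P + 2, hence P = 5 and Q = 7.
With the change applied: demand Qd = 32 - 3P, supply Qs = P + 2.
New equilibrium: 32 - 3P = P + 2 ⇒ 30 = 4P ⇒ P = 7.5, Q = 9.5.
ΔQ = 9.5 − 7 = +2.5.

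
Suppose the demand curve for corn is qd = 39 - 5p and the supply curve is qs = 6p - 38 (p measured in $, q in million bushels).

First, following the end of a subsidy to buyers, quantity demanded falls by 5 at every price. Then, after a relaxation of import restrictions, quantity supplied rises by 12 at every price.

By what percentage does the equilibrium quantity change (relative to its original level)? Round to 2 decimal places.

+68.18

Original equilibrium: 39 - 5p = 6p - 38 gives 77 = 11p, so p = 7 and q = 4.
After the shift, demand is qd = 34 - 5p and supply is qs = 6p - 26.
Equate the new curves: 34 - 5p = 6p - 26, giving 60 = 11p, p = 60/11 ≈ 5.4545, q = 74/11 ≈ 6.7273.
%Δq = (6.7273 − 4) / 4 × 100 = +68.18%.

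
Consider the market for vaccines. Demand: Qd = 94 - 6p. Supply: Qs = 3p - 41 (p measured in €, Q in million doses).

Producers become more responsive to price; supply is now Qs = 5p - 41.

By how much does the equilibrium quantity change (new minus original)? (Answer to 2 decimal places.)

+16.36

Initially, 94 - 6p = 3p - 41, so 135 = 9p and p = 15, Q = 4.
After the shift, demand is Qd = 94 - 6p and supply is Qs = 5p - 41.
New equilibrium: 94 - 6p = 5p - 41 ⇒ 135 = 11p ⇒ p = 135/11 ≈ 12.2727, Q = 224/11 ≈ 20.3636.
ΔQ = 20.3636 − 4 = +16.36.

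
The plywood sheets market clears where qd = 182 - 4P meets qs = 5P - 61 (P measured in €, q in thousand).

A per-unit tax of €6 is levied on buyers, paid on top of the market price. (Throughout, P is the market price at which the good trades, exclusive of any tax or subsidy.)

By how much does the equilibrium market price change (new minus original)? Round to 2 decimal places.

Before the shock: 182 - 4P = 5P - 61 ⇒ 243 = 9P ⇒ P = 27, q = 74.
Since buyers pay the price plus the tax, the effective demand curve becomes qd = 158 - 4P.
New equilibrium: 158 - 4P = 5P - 61 ⇒ 219 = 9P ⇒ P = 73/3 ≈ 24.3333, q = 182/3 ≈ 60.6667.
ΔP = 24.3333 − 27 = -2.67.

-2.67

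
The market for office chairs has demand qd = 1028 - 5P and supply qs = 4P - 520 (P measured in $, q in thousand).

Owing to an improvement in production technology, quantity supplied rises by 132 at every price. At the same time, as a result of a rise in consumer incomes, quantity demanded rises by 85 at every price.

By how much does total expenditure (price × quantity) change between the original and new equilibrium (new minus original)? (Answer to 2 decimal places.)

+17653.53

Solve the original market: 1028 - 5P = 4P - 520, hence P = 172 and q = 168.
The new curves are qd = 1113 - 5P (demand) and qs = 4P - 388 (supply).
Equate the new curves: 1113 - 5P = 4P - 388, giving 1501 = 9P, P = 1501/9 ≈ 166.7778, q = 2512/9 ≈ 279.1111.
Expenditure moves from 172×168 = 28896 to 166.7778×279.1111 = 46549.5309; change = +17653.53.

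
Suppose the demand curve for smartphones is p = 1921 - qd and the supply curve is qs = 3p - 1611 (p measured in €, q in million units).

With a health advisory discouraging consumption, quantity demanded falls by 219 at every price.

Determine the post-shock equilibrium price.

Before the shock: 1921 - p = 3p - 1611 ⇒ 3532 = 4p ⇒ p = 883, q = 1038.
After the shift, demand is qd = 1702 - p and supply is qs = 3p - 1611.
New equilibrium: 1702 - p = 3p - 1611 ⇒ 3313 = 4p ⇒ p = 828.25, q = 873.75.

828.25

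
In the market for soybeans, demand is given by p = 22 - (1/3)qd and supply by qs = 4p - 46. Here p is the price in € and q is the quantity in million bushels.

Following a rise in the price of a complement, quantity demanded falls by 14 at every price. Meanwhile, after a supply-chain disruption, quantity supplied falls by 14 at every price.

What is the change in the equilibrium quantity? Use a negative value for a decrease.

Original equilibrium: 66 - 3p = 4p - 46 gives 112 = 7p, so p = 16 and q = 18.
The shock moves the curves to qd = 52 - 3p and qs = 4p - 60.
Equate the new curves: 52 - 3p = 4p - 60, giving 112 = 7p, p = 16, q = 4.
Δq = 4 − 18 = -14.

-14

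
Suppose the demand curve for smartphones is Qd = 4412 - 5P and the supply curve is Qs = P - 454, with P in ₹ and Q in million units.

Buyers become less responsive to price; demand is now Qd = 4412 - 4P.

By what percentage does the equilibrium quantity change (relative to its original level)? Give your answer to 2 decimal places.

+45.43

Before the shock: 4412 - 5P = P - 454 ⇒ 4866 = 6P ⇒ P = 811, Q = 357.
The shock moves the curves to Qd = 4412 - 4P and Qs = P - 454.
New equilibrium: 4412 - 4P = P - 454 ⇒ 4866 = 5P ⇒ P = 973.2, Q = 519.2.
%ΔQ = (519.2 − 357) / 357 × 100 = +45.43%.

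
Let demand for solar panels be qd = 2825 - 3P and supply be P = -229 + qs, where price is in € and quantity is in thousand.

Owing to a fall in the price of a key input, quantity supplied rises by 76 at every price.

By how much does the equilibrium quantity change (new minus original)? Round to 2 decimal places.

+57.00

Solve the original market: 2825 - 3P = P + 229, hence P = 649 and q = 878.
After the shift, demand is qd = 2825 - 3P and supply is qs = P + 305.
Clearing the new market: 2825 - 3P = P + 305, so P = 630 and q = 935.
Δq = 935 − 878 = +57.00.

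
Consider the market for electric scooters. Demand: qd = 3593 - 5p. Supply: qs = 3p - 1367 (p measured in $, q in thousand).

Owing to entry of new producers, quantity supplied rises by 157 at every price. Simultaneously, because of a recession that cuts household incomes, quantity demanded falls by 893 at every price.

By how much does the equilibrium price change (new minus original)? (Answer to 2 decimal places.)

-131.25

Before the shock: 3593 - 5p = 3p - 1367 ⇒ 4960 = 8p ⇒ p = 620, q = 493.
With the change applied: demand qd = 2700 - 5p, supply qs = 3p - 1210.
New equilibrium: 2700 - 5p = 3p - 1210 ⇒ 3910 = 8p ⇒ p = 488.75, q = 256.25.
Δp = 488.75 − 620 = -131.25.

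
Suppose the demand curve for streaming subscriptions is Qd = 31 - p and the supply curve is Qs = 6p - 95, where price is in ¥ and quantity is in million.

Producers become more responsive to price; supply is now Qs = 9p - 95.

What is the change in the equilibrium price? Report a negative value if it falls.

-5.4

Solve the original market: 31 - p = 6p - 95, hence p = 18 and Q = 13.
With the change applied: demand Qd = 31 - p, supply Qs = 9p - 95.
Equate the new curves: 31 - p = 9p - 95, giving 126 = 10p, p = 12.6, Q = 18.4.
Δp = 12.6 − 18 = -5.4.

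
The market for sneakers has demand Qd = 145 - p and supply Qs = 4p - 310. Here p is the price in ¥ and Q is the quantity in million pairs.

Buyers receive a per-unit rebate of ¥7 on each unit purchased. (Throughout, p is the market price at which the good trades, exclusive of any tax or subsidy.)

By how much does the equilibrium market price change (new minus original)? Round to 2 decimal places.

Before the shock: 145 - p = 4p - 310 ⇒ 455 = 5p ⇒ p = 91, Q = 54.
Since buyers' out-of-pocket price is the market price minus the rebate, the effective demand curve becomes Qd = 152 - p.
Clearing the new market: 152 - p = 4p - 310, so p = 92.4 and Q = 59.6.
Δp = 92.4 − 91 = +1.40.

+1.40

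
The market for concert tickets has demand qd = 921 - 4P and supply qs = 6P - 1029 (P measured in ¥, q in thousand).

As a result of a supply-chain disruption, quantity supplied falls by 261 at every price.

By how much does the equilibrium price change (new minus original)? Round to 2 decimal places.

+26.10

Initially, 921 - 4P = 6P - 1029, so 1950 = 10P and P = 195, q = 141.
The new curves are qd = 921 - 4P (demand) and qs = 6P - 1290 (supply).
Clearing the new market: 921 - 4P = 6P - 1290, so P = 221.1 and q = 36.6.
ΔP = 221.1 − 195 = +26.10.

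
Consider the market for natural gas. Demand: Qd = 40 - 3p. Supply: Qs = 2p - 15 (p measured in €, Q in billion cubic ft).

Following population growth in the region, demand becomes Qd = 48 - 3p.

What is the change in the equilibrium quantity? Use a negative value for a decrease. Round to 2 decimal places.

Initially, 40 - 3p = 2p - 15, so 55 = 5p and p = 11, Q = 7.
The shock moves the curves to Qd = 48 - 3p and Qs = 2p - 15.
New equilibrium: 48 - 3p = 2p - 15 ⇒ 63 = 5p ⇒ p = 12.6, Q = 10.2.
ΔQ = 10.2 − 7 = +3.20.

+3.20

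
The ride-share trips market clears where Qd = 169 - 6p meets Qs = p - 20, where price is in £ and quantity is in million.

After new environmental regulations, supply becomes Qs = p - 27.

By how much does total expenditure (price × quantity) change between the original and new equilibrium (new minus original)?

-161

Before the shock: 169 - 6p = p - 20 ⇒ 189 = 7p ⇒ p = 27, Q = 7.
With the change applied: demand Qd = 169 - 6p, supply Qs = p - 27.
Equate the new curves: 169 - 6p = p - 27, giving 196 = 7p, p = 28, Q = 1.
Expenditure moves from 27×7 = 189 to 28×1 = 28; change = -161.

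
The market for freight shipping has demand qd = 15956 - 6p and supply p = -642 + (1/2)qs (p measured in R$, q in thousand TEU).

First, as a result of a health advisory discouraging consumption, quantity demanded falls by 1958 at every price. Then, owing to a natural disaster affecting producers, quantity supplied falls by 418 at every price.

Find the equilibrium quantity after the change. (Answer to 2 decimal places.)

4149.00

Solve the original market: 15956 - 6p = 2p + 1284, hence p = 1834 and q = 4952.
After the shift, demand is qd = 13998 - 6p and supply is qs = 2p + 866.
Setting them equal: 13998 - 6p = 2p + 866 → 13132 = 8p, so p = 1641.5 and q = 4149.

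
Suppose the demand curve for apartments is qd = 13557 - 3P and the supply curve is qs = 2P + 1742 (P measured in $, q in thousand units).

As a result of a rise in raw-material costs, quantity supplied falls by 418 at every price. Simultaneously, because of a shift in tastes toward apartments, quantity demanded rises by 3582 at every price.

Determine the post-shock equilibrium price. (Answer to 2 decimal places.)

3163.00

Solve the original market: 13557 - 3P = 2P + 1742, hence P = 2363 and q = 6468.
After the shift, demand is qd = 17139 - 3P and supply is qs = 2P + 1324.
Clearing the new market: 17139 - 3P = 2P + 1324, so P = 3163 and q = 7650.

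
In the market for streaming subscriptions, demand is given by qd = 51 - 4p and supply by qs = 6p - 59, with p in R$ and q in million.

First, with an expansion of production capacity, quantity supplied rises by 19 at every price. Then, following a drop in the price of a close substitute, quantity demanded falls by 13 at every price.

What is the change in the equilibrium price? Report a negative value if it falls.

Original equilibrium: 51 - 4p = 6p - 59 gives 110 = 10p, so p = 11 and q = 7.
The shock moves the curves to qd = 38 - 4p and qs = 6p - 40.
Setting them equal: 38 - 4p = 6p - 40 → 78 = 10p, so p = 7.8 and q = 6.8.
Δp = 7.8 − 11 = -3.2.

-3.2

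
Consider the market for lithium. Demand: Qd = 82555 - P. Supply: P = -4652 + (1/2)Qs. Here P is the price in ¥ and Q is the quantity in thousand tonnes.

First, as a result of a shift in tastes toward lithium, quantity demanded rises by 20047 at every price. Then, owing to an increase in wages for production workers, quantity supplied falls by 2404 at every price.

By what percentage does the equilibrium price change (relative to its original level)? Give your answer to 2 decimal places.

Solve the original market: 82555 - P = 2P + 9304, hence P = 24417 and Q = 58138.
The shock moves the curves to Qd = 102602 - P and Qs = 2P + 6900.
New equilibrium: 102602 - P = 2P + 6900 ⇒ 95702 = 3P ⇒ P = 95702/3 ≈ 31900.6667, Q = 212104/3 ≈ 70701.3333.
%ΔP = (31900.6667 − 24417) / 24417 × 100 = +30.65%.

+30.65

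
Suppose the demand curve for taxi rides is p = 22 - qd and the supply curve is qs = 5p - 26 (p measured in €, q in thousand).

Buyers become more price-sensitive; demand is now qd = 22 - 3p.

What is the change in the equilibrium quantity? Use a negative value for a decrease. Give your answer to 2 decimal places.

-10.00

Initially, 22 - p = 5p - 26, so 48 = 6p and p = 8, q = 14.
With the change applied: demand qd = 22 - 3p, supply qs = 5p - 26.
New equilibrium: 22 - 3p = 5p - 26 ⇒ 48 = 8p ⇒ p = 6, q = 4.
Δq = 4 − 14 = -10.00.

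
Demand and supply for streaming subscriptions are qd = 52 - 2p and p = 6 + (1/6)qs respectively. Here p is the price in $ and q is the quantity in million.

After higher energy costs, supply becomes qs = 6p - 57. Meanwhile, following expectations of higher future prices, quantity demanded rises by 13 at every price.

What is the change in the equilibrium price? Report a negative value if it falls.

+4.25

Before the shock: 52 - 2p = 6p - 36 ⇒ 88 = 8p ⇒ p = 11, q = 30.
With the change applied: demand qd = 65 - 2p, supply qs = 6p - 57.
Clearing the new market: 65 - 2p = 6p - 57, so p = 15.25 and q = 34.5.
Δp = 15.25 − 11 = +4.25.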